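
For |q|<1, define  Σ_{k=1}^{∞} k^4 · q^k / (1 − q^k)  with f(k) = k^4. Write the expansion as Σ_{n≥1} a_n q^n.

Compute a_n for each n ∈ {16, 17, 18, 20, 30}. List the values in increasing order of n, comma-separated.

[q^16] f(16)=65536,f(8)=4096,f(4)=256,f(2)=16,f(1)=1 ⇒ 69905
d|17:{1,17}  Σf=1+83521=83522
n=18: 1·18 2·9 3·6 6·3 9·2 18·1  f→[1+16+81+1296+6561+104976]=112931
q^20  k|20↦f(k): 1:1 2:16 4:256 5:625 10:10000 20:160000  a_20=170898
q^30  k|30↦f(k): 1:1 2:16 3:81 5:625 6:1296 10:10000 15:50625 30:810000  a_30=872644

69905, 83522, 112931, 170898, 872644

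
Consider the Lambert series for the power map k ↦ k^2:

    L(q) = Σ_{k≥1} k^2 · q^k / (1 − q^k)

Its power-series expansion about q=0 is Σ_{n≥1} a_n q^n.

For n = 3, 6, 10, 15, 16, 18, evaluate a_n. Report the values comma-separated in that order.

10, 50, 130, 260, 341, 455

n=3: 3·1 1·3  f→[9+1]=10
n=6: 1·6 2·3 3·2 6·1  f→[1+4+9+36]=50
q^10  k|10↦f(k): 10:100 5:25 2:4 1:1  a_10=130
d|15:{15,5,3,1}  Σf=225+25+9+1=260
q^16  k|16↦f(k): 16:256 8:64 4:16 2:4 1:1  a_16=341
q^18  k|18↦f(k): 1:1 2:4 3:9 6:36 9:81 18:324  a_18=455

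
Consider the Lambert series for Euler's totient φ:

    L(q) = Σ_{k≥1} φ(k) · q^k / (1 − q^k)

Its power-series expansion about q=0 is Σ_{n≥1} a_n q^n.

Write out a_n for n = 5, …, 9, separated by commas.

n=5: 1·5 5·1  φ→[1+4]=5
[q^6] φ(6)=2,φ(3)=2,φ(2)=1,φ(1)=1 ⇒ 6
d|7:{1,7}  Σφ=1+6=7
n=8: 8·1 4·2 2·4 1·8  φ→[4+2+1+1]=8
n=9: 1·9 3·3 9·1  φ→[1+2+6]=9

5, 6, 7, 8, 9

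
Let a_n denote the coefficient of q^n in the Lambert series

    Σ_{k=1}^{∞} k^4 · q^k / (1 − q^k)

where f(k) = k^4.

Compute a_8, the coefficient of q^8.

a_8 = 4369

n=8: 1·8 2·4 4·2 8·1  f→[1+16+256+4096]=4369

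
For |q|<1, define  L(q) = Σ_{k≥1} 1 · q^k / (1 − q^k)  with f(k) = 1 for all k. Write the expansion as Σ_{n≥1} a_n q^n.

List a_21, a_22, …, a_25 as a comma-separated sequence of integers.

4, 4, 2, 8, 3

d|21:{1,3,7,21}  Σf=1+1+1+1=4
[q^22] f(22)=1,f(11)=1,f(2)=1,f(1)=1 ⇒ 4
n=23: 23·1 1·23  f→[1+1]=2
q^24  k|24↦f(k): 1:1 2:1 3:1 4:1 6:1 8:1 12:1 24:1  a_24=8
n=25: 25·1 5·5 1·25  f→[1+1+1]=3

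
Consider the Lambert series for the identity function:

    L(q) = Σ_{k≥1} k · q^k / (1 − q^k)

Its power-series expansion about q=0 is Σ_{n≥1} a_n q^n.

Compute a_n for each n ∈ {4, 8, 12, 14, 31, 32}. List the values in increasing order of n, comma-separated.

7, 15, 28, 24, 32, 63

d|4:{1,2,4}  Σf=1+2+4=7
[q^8] f(1)=1,f(2)=2,f(4)=4,f(8)=8 ⇒ 15
q^12  k|12↦f(k): 12:12 6:6 4:4 3:3 2:2 1:1  a_12=28
q^14  k|14↦f(k): 14:14 7:7 2:2 1:1  a_14=24
n=31: 1·31 31·1  f→[1+31]=32
n=32: 1·32 2·16 4·8 8·4 16·2 32·1  f→[1+2+4+8+16+32]=63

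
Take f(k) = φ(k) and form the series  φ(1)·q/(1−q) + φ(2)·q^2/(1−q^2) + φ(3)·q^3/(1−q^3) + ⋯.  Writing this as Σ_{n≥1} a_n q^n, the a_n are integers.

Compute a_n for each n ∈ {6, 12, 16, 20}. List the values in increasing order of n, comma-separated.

[q^6] φ(1)=1,φ(2)=1,φ(3)=2,φ(6)=2 ⇒ 6
n=12: 12·1 6·2 4·3 3·4 2·6 1·12  φ→[4+2+2+2+1+1]=12
n=16: 1·16 2·8 4·4 8·2 16·1  φ→[1+1+2+4+8]=16
[q^20] φ(1)=1,φ(2)=1,φ(4)=2,φ(5)=4,φ(10)=4,φ(20)=8 ⇒ 20

6, 12, 16, 20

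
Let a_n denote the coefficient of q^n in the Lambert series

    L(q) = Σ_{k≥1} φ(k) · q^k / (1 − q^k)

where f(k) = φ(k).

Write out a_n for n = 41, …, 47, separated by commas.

n=41: 41·1 1·41  φ→[40+1]=41
q^42  k|42↦φ(k): 42:12 21:12 14:6 7:6 6:2 3:2 2:1 1:1  a_42=42
n=43: 43·1 1·43  φ→[42+1]=43
n=44: 1·44 2·22 4·11 11·4 22·2 44·1  φ→[1+1+2+10+10+20]=44
n=45: 45·1 15·3 9·5 5·9 3·15 1·45  φ→[24+8+6+4+2+1]=45
q^46  k|46↦φ(k): 1:1 2:1 23:22 46:22  a_46=46
d|47:{47,1}  Σφ=46+1=47

41, 42, 43, 44, 45, 46, 47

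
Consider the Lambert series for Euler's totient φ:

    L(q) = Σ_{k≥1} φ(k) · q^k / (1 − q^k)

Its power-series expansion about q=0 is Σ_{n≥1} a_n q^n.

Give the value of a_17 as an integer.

d|17:{17,1}  Σφ=16+1=17

a_17 = 17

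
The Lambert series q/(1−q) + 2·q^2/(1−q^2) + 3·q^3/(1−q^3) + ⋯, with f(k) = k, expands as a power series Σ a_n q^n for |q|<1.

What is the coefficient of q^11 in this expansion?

a_11 = 12

d|11:{1,11}  Σf=1+11=12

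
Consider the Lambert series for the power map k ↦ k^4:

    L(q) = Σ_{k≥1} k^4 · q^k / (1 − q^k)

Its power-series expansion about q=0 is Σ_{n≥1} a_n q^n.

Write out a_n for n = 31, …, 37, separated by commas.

d|31:{1,31}  Σf=1+923521=923522
d|32:{32,16,8,4,2,1}  Σf=1048576+65536+4096+256+16+1=1118481
[q^33] f(1)=1,f(3)=81,f(11)=14641,f(33)=1185921 ⇒ 1200644
q^34  k|34↦f(k): 34:1336336 17:83521 2:16 1:1  a_34=1419874
d|35:{1,5,7,35}  Σf=1+625+2401+1500625=1503652
q^36  k|36↦f(k): 1:1 2:16 3:81 4:256 6:1296 9:6561 12:20736 18:104976 36:1679616  a_36=1813539
[q^37] f(37)=1874161,f(1)=1 ⇒ 1874162

923522, 1118481, 1200644, 1419874, 1503652, 1813539, 1874162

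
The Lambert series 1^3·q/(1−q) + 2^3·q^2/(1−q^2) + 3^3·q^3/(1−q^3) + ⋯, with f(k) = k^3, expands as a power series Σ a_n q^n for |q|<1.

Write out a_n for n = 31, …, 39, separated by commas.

29792, 37449, 37296, 44226, 43344, 55261, 50654, 61740, 61544

d|31:{1,31}  Σf=1+29791=29792
[q^32] f(32)=32768,f(16)=4096,f(8)=512,f(4)=64,f(2)=8,f(1)=1 ⇒ 37449
[q^33] f(33)=35937,f(11)=1331,f(3)=27,f(1)=1 ⇒ 37296
q^34  k|34↦f(k): 34:39304 17:4913 2:8 1:1  a_34=44226
n=35: 35·1 7·5 5·7 1·35  f→[42875+343+125+1]=43344
n=36: 36·1 18·2 12·3 9·4 6·6 4·9 3·12 2·18 1·36  f→[46656+5832+1728+729+216+64+27+8+1]=55261
q^37  k|37↦f(k): 1:1 37:50653  a_37=50654
q^38  k|38↦f(k): 38:54872 19:6859 2:8 1:1  a_38=61740
[q^39] f(39)=59319,f(13)=2197,f(3)=27,f(1)=1 ⇒ 61544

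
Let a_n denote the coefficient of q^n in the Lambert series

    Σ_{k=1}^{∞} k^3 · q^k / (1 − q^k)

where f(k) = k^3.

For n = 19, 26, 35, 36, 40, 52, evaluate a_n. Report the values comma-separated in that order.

6860, 19782, 43344, 55261, 73710, 160454

[q^19] f(1)=1,f(19)=6859 ⇒ 6860
q^26  k|26↦f(k): 1:1 2:8 13:2197 26:17576  a_26=19782
q^35  k|35↦f(k): 35:42875 7:343 5:125 1:1  a_35=43344
q^36  k|36↦f(k): 1:1 2:8 3:27 4:64 6:216 9:729 12:1728 18:5832 36:46656  a_36=55261
n=40: 40·1 20·2 10·4 8·5 5·8 4·10 2·20 1·40  f→[64000+8000+1000+512+125+64+8+1]=73710
q^52  k|52↦f(k): 1:1 2:8 4:64 13:2197 26:17576 52:140608  a_52=160454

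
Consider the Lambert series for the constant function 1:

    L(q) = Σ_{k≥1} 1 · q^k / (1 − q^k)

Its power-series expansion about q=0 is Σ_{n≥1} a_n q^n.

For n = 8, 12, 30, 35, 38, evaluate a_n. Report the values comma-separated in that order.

4, 6, 8, 4, 4

n=8: 1·8 2·4 4·2 8·1  f→[1+1+1+1]=4
n=12: 1·12 2·6 3·4 4·3 6·2 12·1  f→[1+1+1+1+1+1]=6
q^30  k|30↦f(k): 30:1 15:1 10:1 6:1 5:1 3:1 2:1 1:1  a_30=8
q^35  k|35↦f(k): 35:1 7:1 5:1 1:1  a_35=4
[q^38] f(1)=1,f(2)=1,f(19)=1,f(38)=1 ⇒ 4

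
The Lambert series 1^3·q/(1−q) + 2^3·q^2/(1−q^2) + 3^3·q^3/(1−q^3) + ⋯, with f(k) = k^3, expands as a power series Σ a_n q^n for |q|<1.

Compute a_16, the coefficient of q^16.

a_16 = 4681

d|16:{1,2,4,8,16}  Σf=1+8+64+512+4096=4681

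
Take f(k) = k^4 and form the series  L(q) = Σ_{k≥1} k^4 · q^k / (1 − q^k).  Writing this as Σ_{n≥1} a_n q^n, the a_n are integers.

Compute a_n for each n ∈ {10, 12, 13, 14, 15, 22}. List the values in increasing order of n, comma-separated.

[q^10] f(10)=10000,f(5)=625,f(2)=16,f(1)=1 ⇒ 10642
d|12:{1,2,3,4,6,12}  Σf=1+16+81+256+1296+20736=22386
d|13:{1,13}  Σf=1+28561=28562
n=14: 1·14 2·7 7·2 14·1  f→[1+16+2401+38416]=40834
q^15  k|15↦f(k): 1:1 3:81 5:625 15:50625  a_15=51332
[q^22] f(1)=1,f(2)=16,f(11)=14641,f(22)=234256 ⇒ 248914

10642, 22386, 28562, 40834, 51332, 248914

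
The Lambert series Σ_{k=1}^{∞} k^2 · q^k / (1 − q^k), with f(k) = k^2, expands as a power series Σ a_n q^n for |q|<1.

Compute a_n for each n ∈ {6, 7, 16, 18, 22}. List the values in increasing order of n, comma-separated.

q^6  k|6↦f(k): 6:36 3:9 2:4 1:1  a_6=50
[q^7] f(7)=49,f(1)=1 ⇒ 50
q^16  k|16↦f(k): 1:1 2:4 4:16 8:64 16:256  a_16=341
n=18: 18·1 9·2 6·3 3·6 2·9 1·18  f→[324+81+36+9+4+1]=455
n=22: 22·1 11·2 2·11 1·22  f→[484+121+4+1]=610

50, 50, 341, 455, 610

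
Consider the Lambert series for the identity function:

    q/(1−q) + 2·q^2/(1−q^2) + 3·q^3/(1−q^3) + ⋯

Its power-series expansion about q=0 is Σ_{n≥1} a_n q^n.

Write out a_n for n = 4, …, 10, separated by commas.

n=4: 1·4 2·2 4·1  f→[1+2+4]=7
[q^5] f(5)=5,f(1)=1 ⇒ 6
q^6  k|6↦f(k): 1:1 2:2 3:3 6:6  a_6=12
d|7:{7,1}  Σf=7+1=8
q^8  k|8↦f(k): 8:8 4:4 2:2 1:1  a_8=15
q^9  k|9↦f(k): 9:9 3:3 1:1  a_9=13
q^10  k|10↦f(k): 1:1 2:2 5:5 10:10  a_10=18

7, 6, 12, 8, 15, 13, 18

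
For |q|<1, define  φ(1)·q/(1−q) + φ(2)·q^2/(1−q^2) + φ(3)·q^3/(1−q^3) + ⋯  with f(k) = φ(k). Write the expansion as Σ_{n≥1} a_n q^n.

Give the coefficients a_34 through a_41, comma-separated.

d|34:{1,2,17,34}  Σφ=1+1+16+16=34
q^35  k|35↦φ(k): 35:24 7:6 5:4 1:1  a_35=35
d|36:{36,18,12,9,6,4,3,2,1}  Σφ=12+6+4+6+2+2+2+1+1=36
d|37:{1,37}  Σφ=1+36=37
q^38  k|38↦φ(k): 1:1 2:1 19:18 38:18  a_38=38
[q^39] φ(1)=1,φ(3)=2,φ(13)=12,φ(39)=24 ⇒ 39
[q^40] φ(40)=16,φ(20)=8,φ(10)=4,φ(8)=4,φ(5)=4,φ(4)=2,φ(2)=1,φ(1)=1 ⇒ 40
n=41: 1·41 41·1  φ→[1+40]=41

34, 35, 36, 37, 38, 39, 40, 41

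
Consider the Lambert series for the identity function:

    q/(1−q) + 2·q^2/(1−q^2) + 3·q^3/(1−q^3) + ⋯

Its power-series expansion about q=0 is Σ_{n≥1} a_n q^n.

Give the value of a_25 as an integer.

n=25: 25·1 5·5 1·25  f→[25+5+1]=31

a_25 = 31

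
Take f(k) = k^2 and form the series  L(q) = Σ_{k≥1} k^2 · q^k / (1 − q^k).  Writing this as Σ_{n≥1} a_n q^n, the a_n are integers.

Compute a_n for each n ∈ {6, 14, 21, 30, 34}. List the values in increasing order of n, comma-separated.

n=6: 1·6 2·3 3·2 6·1  f→[1+4+9+36]=50
d|14:{14,7,2,1}  Σf=196+49+4+1=250
[q^21] f(1)=1,f(3)=9,f(7)=49,f(21)=441 ⇒ 500
d|30:{30,15,10,6,5,3,2,1}  Σf=900+225+100+36+25+9+4+1=1300
q^34  k|34↦f(k): 34:1156 17:289 2:4 1:1  a_34=1450

50, 250, 500, 1300, 1450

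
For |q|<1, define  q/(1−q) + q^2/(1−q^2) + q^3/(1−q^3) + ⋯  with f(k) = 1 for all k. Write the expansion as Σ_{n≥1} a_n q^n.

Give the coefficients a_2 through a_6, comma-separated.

2, 2, 3, 2, 4

d|2:{1,2}  Σf=1+1=2
n=3: 1·3 3·1  f→[1+1]=2
q^4  k|4↦f(k): 4:1 2:1 1:1  a_4=3
n=5: 1·5 5·1  f→[1+1]=2
[q^6] f(1)=1,f(2)=1,f(3)=1,f(6)=1 ⇒ 4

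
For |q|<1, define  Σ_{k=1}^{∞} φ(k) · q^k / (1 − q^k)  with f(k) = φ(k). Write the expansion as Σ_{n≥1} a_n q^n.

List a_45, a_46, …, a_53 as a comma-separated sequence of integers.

n=45: 1·45 3·15 5·9 9·5 15·3 45·1  φ→[1+2+4+6+8+24]=45
d|46:{46,23,2,1}  Σφ=22+22+1+1=46
[q^47] φ(1)=1,φ(47)=46 ⇒ 47
[q^48] φ(1)=1,φ(2)=1,φ(3)=2,φ(4)=2,φ(6)=2,φ(8)=4,φ(12)=4,φ(16)=8,φ(24)=8,φ(48)=16 ⇒ 48
[q^49] φ(1)=1,φ(7)=6,φ(49)=42 ⇒ 49
[q^50] φ(50)=20,φ(25)=20,φ(10)=4,φ(5)=4,φ(2)=1,φ(1)=1 ⇒ 50
q^51  k|51↦φ(k): 51:32 17:16 3:2 1:1  a_51=51
d|52:{52,26,13,4,2,1}  Σφ=24+12+12+2+1+1=52
q^53  k|53↦φ(k): 1:1 53:52  a_53=53

45, 46, 47, 48, 49, 50, 51, 52, 53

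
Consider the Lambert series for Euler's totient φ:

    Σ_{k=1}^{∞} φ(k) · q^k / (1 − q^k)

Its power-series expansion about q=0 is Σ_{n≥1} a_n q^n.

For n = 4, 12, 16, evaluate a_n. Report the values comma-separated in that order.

d|4:{1,2,4}  Σφ=1+1+2=4
q^12  k|12↦φ(k): 12:4 6:2 4:2 3:2 2:1 1:1  a_12=12
[q^16] φ(16)=8,φ(8)=4,φ(4)=2,φ(2)=1,φ(1)=1 ⇒ 16

4, 12, 16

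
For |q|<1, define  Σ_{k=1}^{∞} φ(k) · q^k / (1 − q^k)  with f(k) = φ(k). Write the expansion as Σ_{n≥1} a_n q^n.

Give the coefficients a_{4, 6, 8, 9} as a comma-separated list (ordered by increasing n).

q^4  k|4↦φ(k): 1:1 2:1 4:2  a_4=4
d|6:{6,3,2,1}  Σφ=2+2+1+1=6
q^8  k|8↦φ(k): 8:4 4:2 2:1 1:1  a_8=8
[q^9] φ(9)=6,φ(3)=2,φ(1)=1 ⇒ 9

4, 6, 8, 9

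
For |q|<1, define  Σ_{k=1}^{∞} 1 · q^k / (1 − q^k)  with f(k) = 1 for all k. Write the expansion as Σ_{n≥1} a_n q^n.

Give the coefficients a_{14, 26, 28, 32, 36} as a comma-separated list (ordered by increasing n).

[q^14] f(1)=1,f(2)=1,f(7)=1,f(14)=1 ⇒ 4
d|26:{1,2,13,26}  Σf=1+1+1+1=4
n=28: 1·28 2·14 4·7 7·4 14·2 28·1  f→[1+1+1+1+1+1]=6
[q^32] f(1)=1,f(2)=1,f(4)=1,f(8)=1,f(16)=1,f(32)=1 ⇒ 6
[q^36] f(1)=1,f(2)=1,f(3)=1,f(4)=1,f(6)=1,f(9)=1,f(12)=1,f(18)=1,f(36)=1 ⇒ 9

4, 4, 6, 6, 9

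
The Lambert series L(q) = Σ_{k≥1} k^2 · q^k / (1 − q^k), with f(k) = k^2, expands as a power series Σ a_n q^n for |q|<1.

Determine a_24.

q^24  k|24↦f(k): 1:1 2:4 3:9 4:16 6:36 8:64 12:144 24:576  a_24=850

a_24 = 850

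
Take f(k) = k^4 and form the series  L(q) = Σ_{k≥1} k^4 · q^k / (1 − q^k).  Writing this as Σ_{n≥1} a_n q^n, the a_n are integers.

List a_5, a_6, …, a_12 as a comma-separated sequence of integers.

626, 1394, 2402, 4369, 6643, 10642, 14642, 22386

d|5:{1,5}  Σf=1+625=626
[q^6] f(6)=1296,f(3)=81,f(2)=16,f(1)=1 ⇒ 1394
[q^7] f(7)=2401,f(1)=1 ⇒ 2402
d|8:{1,2,4,8}  Σf=1+16+256+4096=4369
q^9  k|9↦f(k): 1:1 3:81 9:6561  a_9=6643
d|10:{1,2,5,10}  Σf=1+16+625+10000=10642
d|11:{11,1}  Σf=14641+1=14642
d|12:{12,6,4,3,2,1}  Σf=20736+1296+256+81+16+1=22386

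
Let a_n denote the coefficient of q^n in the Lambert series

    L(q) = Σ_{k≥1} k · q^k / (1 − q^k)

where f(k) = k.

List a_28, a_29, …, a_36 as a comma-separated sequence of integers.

q^28  k|28↦f(k): 28:28 14:14 7:7 4:4 2:2 1:1  a_28=56
[q^29] f(29)=29,f(1)=1 ⇒ 30
n=30: 30·1 15·2 10·3 6·5 5·6 3·10 2·15 1·30  f→[30+15+10+6+5+3+2+1]=72
d|31:{31,1}  Σf=31+1=32
d|32:{1,2,4,8,16,32}  Σf=1+2+4+8+16+32=63
n=33: 33·1 11·3 3·11 1·33  f→[33+11+3+1]=48
q^34  k|34↦f(k): 34:34 17:17 2:2 1:1  a_34=54
[q^35] f(1)=1,f(5)=5,f(7)=7,f(35)=35 ⇒ 48
n=36: 36·1 18·2 12·3 9·4 6·6 4·9 3·12 2·18 1·36  f→[36+18+12+9+6+4+3+2+1]=91

56, 30, 72, 32, 63, 48, 54, 48, 91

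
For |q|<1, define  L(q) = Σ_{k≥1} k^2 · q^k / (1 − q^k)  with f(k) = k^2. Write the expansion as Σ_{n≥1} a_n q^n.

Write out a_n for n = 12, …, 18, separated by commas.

210, 170, 250, 260, 341, 290, 455

n=12: 1·12 2·6 3·4 4·3 6·2 12·1  f→[1+4+9+16+36+144]=210
[q^13] f(13)=169,f(1)=1 ⇒ 170
n=14: 14·1 7·2 2·7 1·14  f→[196+49+4+1]=250
n=15: 1·15 3·5 5·3 15·1  f→[1+9+25+225]=260
[q^16] f(16)=256,f(8)=64,f(4)=16,f(2)=4,f(1)=1 ⇒ 341
q^17  k|17↦f(k): 17:289 1:1  a_17=290
n=18: 18·1 9·2 6·3 3·6 2·9 1·18  f→[324+81+36+9+4+1]=455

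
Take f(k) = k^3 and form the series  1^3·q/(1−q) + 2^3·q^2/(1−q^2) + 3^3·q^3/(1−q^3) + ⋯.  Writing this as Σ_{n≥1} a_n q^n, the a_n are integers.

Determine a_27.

a_27 = 20440

d|27:{27,9,3,1}  Σf=19683+729+27+1=20440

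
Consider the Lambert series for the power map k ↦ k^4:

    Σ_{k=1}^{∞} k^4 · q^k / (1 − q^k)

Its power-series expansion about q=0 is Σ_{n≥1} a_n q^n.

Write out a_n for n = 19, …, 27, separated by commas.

130322, 170898, 196964, 248914, 279842, 358258, 391251, 485554, 538084

q^19  k|19↦f(k): 19:130321 1:1  a_19=130322
n=20: 1·20 2·10 4·5 5·4 10·2 20·1  f→[1+16+256+625+10000+160000]=170898
n=21: 21·1 7·3 3·7 1·21  f→[194481+2401+81+1]=196964
n=22: 22·1 11·2 2·11 1·22  f→[234256+14641+16+1]=248914
d|23:{1,23}  Σf=1+279841=279842
d|24:{24,12,8,6,4,3,2,1}  Σf=331776+20736+4096+1296+256+81+16+1=358258
d|25:{1,5,25}  Σf=1+625+390625=391251
d|26:{1,2,13,26}  Σf=1+16+28561+456976=485554
q^27  k|27↦f(k): 27:531441 9:6561 3:81 1:1  a_27=538084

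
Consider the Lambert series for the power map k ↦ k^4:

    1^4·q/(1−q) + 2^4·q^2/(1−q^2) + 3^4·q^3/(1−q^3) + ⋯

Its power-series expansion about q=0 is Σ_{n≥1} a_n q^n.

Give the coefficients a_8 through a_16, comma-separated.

d|8:{8,4,2,1}  Σf=4096+256+16+1=4369
q^9  k|9↦f(k): 1:1 3:81 9:6561  a_9=6643
n=10: 1·10 2·5 5·2 10·1  f→[1+16+625+10000]=10642
d|11:{11,1}  Σf=14641+1=14642
[q^12] f(1)=1,f(2)=16,f(3)=81,f(4)=256,f(6)=1296,f(12)=20736 ⇒ 22386
q^13  k|13↦f(k): 13:28561 1:1  a_13=28562
d|14:{14,7,2,1}  Σf=38416+2401+16+1=40834
q^15  k|15↦f(k): 15:50625 5:625 3:81 1:1  a_15=51332
d|16:{16,8,4,2,1}  Σf=65536+4096+256+16+1=69905

4369, 6643, 10642, 14642, 22386, 28562, 40834, 51332, 69905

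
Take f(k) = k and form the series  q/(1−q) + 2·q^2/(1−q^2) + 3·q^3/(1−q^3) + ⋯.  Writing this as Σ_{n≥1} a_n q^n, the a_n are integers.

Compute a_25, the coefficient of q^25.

a_25 = 31

[q^25] f(25)=25,f(5)=5,f(1)=1 ⇒ 31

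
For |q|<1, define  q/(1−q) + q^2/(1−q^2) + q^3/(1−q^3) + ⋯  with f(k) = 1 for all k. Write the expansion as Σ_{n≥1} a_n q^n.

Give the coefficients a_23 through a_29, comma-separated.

n=23: 23·1 1·23  f→[1+1]=2
d|24:{24,12,8,6,4,3,2,1}  Σf=1+1+1+1+1+1+1+1=8
d|25:{1,5,25}  Σf=1+1+1=3
[q^26] f(26)=1,f(13)=1,f(2)=1,f(1)=1 ⇒ 4
d|27:{27,9,3,1}  Σf=1+1+1+1=4
n=28: 1·28 2·14 4·7 7·4 14·2 28·1  f→[1+1+1+1+1+1]=6
[q^29] f(29)=1,f(1)=1 ⇒ 2

2, 8, 3, 4, 4, 6, 2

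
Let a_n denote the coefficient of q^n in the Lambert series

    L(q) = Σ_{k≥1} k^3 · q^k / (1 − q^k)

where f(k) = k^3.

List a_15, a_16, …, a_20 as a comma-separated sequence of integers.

d|15:{1,3,5,15}  Σf=1+27+125+3375=3528
q^16  k|16↦f(k): 1:1 2:8 4:64 8:512 16:4096  a_16=4681
n=17: 1·17 17·1  f→[1+4913]=4914
d|18:{1,2,3,6,9,18}  Σf=1+8+27+216+729+5832=6813
d|19:{1,19}  Σf=1+6859=6860
n=20: 1·20 2·10 4·5 5·4 10·2 20·1  f→[1+8+64+125+1000+8000]=9198

3528, 4681, 4914, 6813, 6860, 9198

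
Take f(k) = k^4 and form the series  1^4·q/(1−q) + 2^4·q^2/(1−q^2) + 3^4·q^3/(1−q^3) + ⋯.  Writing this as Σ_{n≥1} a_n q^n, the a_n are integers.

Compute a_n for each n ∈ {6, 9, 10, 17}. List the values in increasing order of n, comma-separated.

[q^6] f(6)=1296,f(3)=81,f(2)=16,f(1)=1 ⇒ 1394
d|9:{1,3,9}  Σf=1+81+6561=6643
[q^10] f(10)=10000,f(5)=625,f(2)=16,f(1)=1 ⇒ 10642
q^17  k|17↦f(k): 1:1 17:83521  a_17=83522

1394, 6643, 10642, 83522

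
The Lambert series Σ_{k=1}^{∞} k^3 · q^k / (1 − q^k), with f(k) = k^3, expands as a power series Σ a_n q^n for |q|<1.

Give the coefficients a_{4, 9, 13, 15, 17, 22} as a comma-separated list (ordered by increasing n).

73, 757, 2198, 3528, 4914, 11988

d|4:{1,2,4}  Σf=1+8+64=73
d|9:{9,3,1}  Σf=729+27+1=757
[q^13] f(13)=2197,f(1)=1 ⇒ 2198
q^15  k|15↦f(k): 15:3375 5:125 3:27 1:1  a_15=3528
[q^17] f(1)=1,f(17)=4913 ⇒ 4914
q^22  k|22↦f(k): 22:10648 11:1331 2:8 1:1  a_22=11988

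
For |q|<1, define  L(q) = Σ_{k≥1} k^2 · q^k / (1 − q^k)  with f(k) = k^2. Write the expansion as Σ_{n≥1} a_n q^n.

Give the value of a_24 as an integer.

a_24 = 850

d|24:{1,2,3,4,6,8,12,24}  Σf=1+4+9+16+36+64+144+576=850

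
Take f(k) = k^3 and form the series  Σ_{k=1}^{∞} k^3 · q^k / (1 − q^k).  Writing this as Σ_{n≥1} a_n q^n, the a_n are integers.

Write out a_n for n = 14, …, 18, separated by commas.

q^14  k|14↦f(k): 1:1 2:8 7:343 14:2744  a_14=3096
d|15:{1,3,5,15}  Σf=1+27+125+3375=3528
n=16: 1·16 2·8 4·4 8·2 16·1  f→[1+8+64+512+4096]=4681
q^17  k|17↦f(k): 17:4913 1:1  a_17=4914
d|18:{18,9,6,3,2,1}  Σf=5832+729+216+27+8+1=6813

3096, 3528, 4681, 4914, 6813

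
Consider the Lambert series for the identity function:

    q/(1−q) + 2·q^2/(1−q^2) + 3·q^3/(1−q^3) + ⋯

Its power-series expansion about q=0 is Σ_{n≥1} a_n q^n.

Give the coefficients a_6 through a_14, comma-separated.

[q^6] f(1)=1,f(2)=2,f(3)=3,f(6)=6 ⇒ 12
d|7:{7,1}  Σf=7+1=8
q^8  k|8↦f(k): 1:1 2:2 4:4 8:8  a_8=15
d|9:{9,3,1}  Σf=9+3+1=13
q^10  k|10↦f(k): 1:1 2:2 5:5 10:10  a_10=18
q^11  k|11↦f(k): 11:11 1:1  a_11=12
d|12:{1,2,3,4,6,12}  Σf=1+2+3+4+6+12=28
q^13  k|13↦f(k): 1:1 13:13  a_13=14
[q^14] f(1)=1,f(2)=2,f(7)=7,f(14)=14 ⇒ 24

12, 8, 15, 13, 18, 12, 28, 14, 24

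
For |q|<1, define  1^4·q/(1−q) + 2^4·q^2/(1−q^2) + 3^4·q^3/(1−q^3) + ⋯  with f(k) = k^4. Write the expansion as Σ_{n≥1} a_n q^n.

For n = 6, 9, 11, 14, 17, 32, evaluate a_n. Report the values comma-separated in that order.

n=6: 1·6 2·3 3·2 6·1  f→[1+16+81+1296]=1394
[q^9] f(9)=6561,f(3)=81,f(1)=1 ⇒ 6643
d|11:{11,1}  Σf=14641+1=14642
n=14: 1·14 2·7 7·2 14·1  f→[1+16+2401+38416]=40834
n=17: 1·17 17·1  f→[1+83521]=83522
n=32: 1·32 2·16 4·8 8·4 16·2 32·1  f→[1+16+256+4096+65536+1048576]=1118481

1394, 6643, 14642, 40834, 83522, 1118481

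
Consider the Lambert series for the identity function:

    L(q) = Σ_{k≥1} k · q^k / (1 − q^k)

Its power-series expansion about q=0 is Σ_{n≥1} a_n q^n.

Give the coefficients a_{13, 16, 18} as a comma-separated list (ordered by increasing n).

14, 31, 39

q^13  k|13↦f(k): 13:13 1:1  a_13=14
d|16:{16,8,4,2,1}  Σf=16+8+4+2+1=31
[q^18] f(1)=1,f(2)=2,f(3)=3,f(6)=6,f(9)=9,f(18)=18 ⇒ 39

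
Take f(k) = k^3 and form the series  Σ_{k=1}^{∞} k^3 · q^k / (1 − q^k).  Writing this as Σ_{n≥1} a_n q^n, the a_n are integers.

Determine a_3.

a_3 = 28

d|3:{1,3}  Σf=1+27=28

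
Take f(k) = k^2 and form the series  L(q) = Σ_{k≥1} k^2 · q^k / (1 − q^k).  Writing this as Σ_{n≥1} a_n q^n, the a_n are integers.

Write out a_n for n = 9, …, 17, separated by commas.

[q^9] f(1)=1,f(3)=9,f(9)=81 ⇒ 91
n=10: 1·10 2·5 5·2 10·1  f→[1+4+25+100]=130
q^11  k|11↦f(k): 1:1 11:121  a_11=122
q^12  k|12↦f(k): 12:144 6:36 4:16 3:9 2:4 1:1  a_12=210
n=13: 13·1 1·13  f→[169+1]=170
n=14: 14·1 7·2 2·7 1·14  f→[196+49+4+1]=250
n=15: 1·15 3·5 5·3 15·1  f→[1+9+25+225]=260
q^16  k|16↦f(k): 1:1 2:4 4:16 8:64 16:256  a_16=341
q^17  k|17↦f(k): 1:1 17:289  a_17=290

91, 130, 122, 210, 170, 250, 260, 341, 290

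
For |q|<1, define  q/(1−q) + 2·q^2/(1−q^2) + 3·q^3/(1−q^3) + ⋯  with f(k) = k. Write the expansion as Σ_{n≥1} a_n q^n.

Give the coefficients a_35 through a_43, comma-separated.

d|35:{35,7,5,1}  Σf=35+7+5+1=48
[q^36] f(36)=36,f(18)=18,f(12)=12,f(9)=9,f(6)=6,f(4)=4,f(3)=3,f(2)=2,f(1)=1 ⇒ 91
[q^37] f(37)=37,f(1)=1 ⇒ 38
[q^38] f(38)=38,f(19)=19,f(2)=2,f(1)=1 ⇒ 60
d|39:{1,3,13,39}  Σf=1+3+13+39=56
[q^40] f(40)=40,f(20)=20,f(10)=10,f(8)=8,f(5)=5,f(4)=4,f(2)=2,f(1)=1 ⇒ 90
d|41:{1,41}  Σf=1+41=42
n=42: 42·1 21·2 14·3 7·6 6·7 3·14 2·21 1·42  f→[42+21+14+7+6+3+2+1]=96
n=43: 1·43 43·1  f→[1+43]=44

48, 91, 38, 60, 56, 90, 42, 96, 44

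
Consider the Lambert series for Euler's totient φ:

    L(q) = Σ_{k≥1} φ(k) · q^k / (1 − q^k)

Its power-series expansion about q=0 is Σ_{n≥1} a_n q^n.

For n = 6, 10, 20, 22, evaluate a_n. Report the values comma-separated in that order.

d|6:{1,2,3,6}  Σφ=1+1+2+2=6
d|10:{10,5,2,1}  Σφ=4+4+1+1=10
d|20:{1,2,4,5,10,20}  Σφ=1+1+2+4+4+8=20
n=22: 22·1 11·2 2·11 1·22  φ→[10+10+1+1]=22

6, 10, 20, 22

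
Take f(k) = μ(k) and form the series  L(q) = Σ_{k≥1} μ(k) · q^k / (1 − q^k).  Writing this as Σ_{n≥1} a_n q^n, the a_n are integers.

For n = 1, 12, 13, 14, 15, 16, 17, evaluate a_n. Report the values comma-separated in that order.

[q^1] μ(1)=1 ⇒ 1
[q^12] μ(1)=1,μ(2)=-1,μ(3)=-1,μ(4)=0,μ(6)=1,μ(12)=0 ⇒ 0
n=13: 13·1 1·13  μ→[(-1)+1]=0
n=14: 1·14 2·7 7·2 14·1  μ→[1+(-1)+(-1)+1]=0
q^15  k|15↦μ(k): 15:1 5:-1 3:-1 1:1  a_15=0
n=16: 1·16 2·8 4·4 8·2 16·1  μ→[1+(-1)+0+0+0]=0
n=17: 1·17 17·1  μ→[1+(-1)]=0

1, 0, 0, 0, 0, 0, 0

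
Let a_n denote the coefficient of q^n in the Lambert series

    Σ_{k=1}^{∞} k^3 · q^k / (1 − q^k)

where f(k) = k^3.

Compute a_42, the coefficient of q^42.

a_42 = 86688

n=42: 42·1 21·2 14·3 7·6 6·7 3·14 2·21 1·42  f→[74088+9261+2744+343+216+27+8+1]=86688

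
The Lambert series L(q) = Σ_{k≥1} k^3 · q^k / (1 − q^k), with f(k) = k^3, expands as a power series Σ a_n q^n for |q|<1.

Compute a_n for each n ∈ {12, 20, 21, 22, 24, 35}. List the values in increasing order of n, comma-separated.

2044, 9198, 9632, 11988, 16380, 43344

d|12:{1,2,3,4,6,12}  Σf=1+8+27+64+216+1728=2044
[q^20] f(1)=1,f(2)=8,f(4)=64,f(5)=125,f(10)=1000,f(20)=8000 ⇒ 9198
d|21:{1,3,7,21}  Σf=1+27+343+9261=9632
n=22: 1·22 2·11 11·2 22·1  f→[1+8+1331+10648]=11988
n=24: 24·1 12·2 8·3 6·4 4·6 3·8 2·12 1·24  f→[13824+1728+512+216+64+27+8+1]=16380
d|35:{35,7,5,1}  Σf=42875+343+125+1=43344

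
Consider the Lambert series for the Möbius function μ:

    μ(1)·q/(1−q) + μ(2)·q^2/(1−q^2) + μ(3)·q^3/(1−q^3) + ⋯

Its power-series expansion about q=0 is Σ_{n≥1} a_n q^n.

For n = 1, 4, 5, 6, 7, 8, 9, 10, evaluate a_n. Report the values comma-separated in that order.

1, 0, 0, 0, 0, 0, 0, 0

d|1:{1}  Σμ=1=1
n=4: 4·1 2·2 1·4  μ→[0+(-1)+1]=0
[q^5] μ(5)=-1,μ(1)=1 ⇒ 0
n=6: 6·1 3·2 2·3 1·6  μ→[1+(-1)+(-1)+1]=0
n=7: 1·7 7·1  μ→[1+(-1)]=0
[q^8] μ(1)=1,μ(2)=-1,μ(4)=0,μ(8)=0 ⇒ 0
d|9:{1,3,9}  Σμ=1+(-1)+0=0
d|10:{10,5,2,1}  Σμ=1+(-1)+(-1)+1=0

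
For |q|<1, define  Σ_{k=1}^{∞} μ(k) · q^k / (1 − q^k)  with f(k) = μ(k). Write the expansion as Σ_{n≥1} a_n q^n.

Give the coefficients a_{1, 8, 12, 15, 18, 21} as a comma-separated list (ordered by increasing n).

d|1:{1}  Σμ=1=1
n=8: 8·1 4·2 2·4 1·8  μ→[0+0+(-1)+1]=0
q^12  k|12↦μ(k): 1:1 2:-1 3:-1 4:0 6:1 12:0  a_12=0
n=15: 15·1 5·3 3·5 1·15  μ→[1+(-1)+(-1)+1]=0
[q^18] μ(1)=1,μ(2)=-1,μ(3)=-1,μ(6)=1,μ(9)=0,μ(18)=0 ⇒ 0
d|21:{21,7,3,1}  Σμ=1+(-1)+(-1)+1=0

1, 0, 0, 0, 0, 0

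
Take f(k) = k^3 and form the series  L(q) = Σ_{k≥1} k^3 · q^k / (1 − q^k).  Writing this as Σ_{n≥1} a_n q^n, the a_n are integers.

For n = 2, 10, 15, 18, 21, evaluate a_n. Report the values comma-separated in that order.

9, 1134, 3528, 6813, 9632

d|2:{2,1}  Σf=8+1=9
n=10: 1·10 2·5 5·2 10·1  f→[1+8+125+1000]=1134
n=15: 15·1 5·3 3·5 1·15  f→[3375+125+27+1]=3528
[q^18] f(1)=1,f(2)=8,f(3)=27,f(6)=216,f(9)=729,f(18)=5832 ⇒ 6813
d|21:{21,7,3,1}  Σf=9261+343+27+1=9632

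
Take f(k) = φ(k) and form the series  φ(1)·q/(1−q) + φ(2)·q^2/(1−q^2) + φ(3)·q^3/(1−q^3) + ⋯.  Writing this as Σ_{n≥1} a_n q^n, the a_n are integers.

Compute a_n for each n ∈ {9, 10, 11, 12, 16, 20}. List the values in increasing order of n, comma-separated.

q^9  k|9↦φ(k): 1:1 3:2 9:6  a_9=9
d|10:{10,5,2,1}  Σφ=4+4+1+1=10
q^11  k|11↦φ(k): 11:10 1:1  a_11=11
q^12  k|12↦φ(k): 1:1 2:1 3:2 4:2 6:2 12:4  a_12=12
[q^16] φ(1)=1,φ(2)=1,φ(4)=2,φ(8)=4,φ(16)=8 ⇒ 16
q^20  k|20↦φ(k): 20:8 10:4 5:4 4:2 2:1 1:1  a_20=20

9, 10, 11, 12, 16, 20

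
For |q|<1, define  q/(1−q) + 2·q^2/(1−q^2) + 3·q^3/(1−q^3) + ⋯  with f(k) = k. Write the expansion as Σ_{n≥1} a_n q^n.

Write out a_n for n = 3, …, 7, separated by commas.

[q^3] f(1)=1,f(3)=3 ⇒ 4
q^4  k|4↦f(k): 4:4 2:2 1:1  a_4=7
n=5: 1·5 5·1  f→[1+5]=6
q^6  k|6↦f(k): 6:6 3:3 2:2 1:1  a_6=12
n=7: 1·7 7·1  f→[1+7]=8

4, 7, 6, 12, 8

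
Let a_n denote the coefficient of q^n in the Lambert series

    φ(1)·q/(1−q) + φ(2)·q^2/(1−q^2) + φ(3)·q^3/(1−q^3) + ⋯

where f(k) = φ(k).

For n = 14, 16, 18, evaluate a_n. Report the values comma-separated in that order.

[q^14] φ(1)=1,φ(2)=1,φ(7)=6,φ(14)=6 ⇒ 14
n=16: 1·16 2·8 4·4 8·2 16·1  φ→[1+1+2+4+8]=16
n=18: 1·18 2·9 3·6 6·3 9·2 18·1  φ→[1+1+2+2+6+6]=18

14, 16, 18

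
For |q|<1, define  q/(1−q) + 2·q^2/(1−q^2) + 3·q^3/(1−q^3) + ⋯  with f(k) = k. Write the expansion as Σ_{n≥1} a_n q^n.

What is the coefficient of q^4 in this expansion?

n=4: 1·4 2·2 4·1  f→[1+2+4]=7

a_4 = 7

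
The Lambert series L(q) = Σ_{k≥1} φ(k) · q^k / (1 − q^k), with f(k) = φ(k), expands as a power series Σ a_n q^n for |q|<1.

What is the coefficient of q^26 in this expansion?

d|26:{26,13,2,1}  Σφ=12+12+1+1=26

a_26 = 26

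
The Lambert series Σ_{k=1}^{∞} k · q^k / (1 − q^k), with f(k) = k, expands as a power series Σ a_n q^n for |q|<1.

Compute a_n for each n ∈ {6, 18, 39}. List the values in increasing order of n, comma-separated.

[q^6] f(1)=1,f(2)=2,f(3)=3,f(6)=6 ⇒ 12
[q^18] f(18)=18,f(9)=9,f(6)=6,f(3)=3,f(2)=2,f(1)=1 ⇒ 39
d|39:{39,13,3,1}  Σf=39+13+3+1=56

12, 39, 56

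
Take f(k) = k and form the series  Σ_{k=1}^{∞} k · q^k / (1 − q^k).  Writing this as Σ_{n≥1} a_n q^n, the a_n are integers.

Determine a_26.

n=26: 1·26 2·13 13·2 26·1  f→[1+2+13+26]=42

a_26 = 42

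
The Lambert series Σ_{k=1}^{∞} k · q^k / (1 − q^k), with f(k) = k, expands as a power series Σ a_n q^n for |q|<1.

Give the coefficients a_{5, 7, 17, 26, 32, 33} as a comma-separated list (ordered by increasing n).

6, 8, 18, 42, 63, 48

q^5  k|5↦f(k): 5:5 1:1  a_5=6
q^7  k|7↦f(k): 1:1 7:7  a_7=8
n=17: 17·1 1·17  f→[17+1]=18
d|26:{26,13,2,1}  Σf=26+13+2+1=42
q^32  k|32↦f(k): 32:32 16:16 8:8 4:4 2:2 1:1  a_32=63
q^33  k|33↦f(k): 1:1 3:3 11:11 33:33  a_33=48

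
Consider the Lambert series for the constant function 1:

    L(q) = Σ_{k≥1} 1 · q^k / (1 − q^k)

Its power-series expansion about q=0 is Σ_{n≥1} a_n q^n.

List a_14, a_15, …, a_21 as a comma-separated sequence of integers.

4, 4, 5, 2, 6, 2, 6, 4

n=14: 1·14 2·7 7·2 14·1  f→[1+1+1+1]=4
q^15  k|15↦f(k): 15:1 5:1 3:1 1:1  a_15=4
q^16  k|16↦f(k): 1:1 2:1 4:1 8:1 16:1  a_16=5
[q^17] f(1)=1,f(17)=1 ⇒ 2
[q^18] f(1)=1,f(2)=1,f(3)=1,f(6)=1,f(9)=1,f(18)=1 ⇒ 6
[q^19] f(19)=1,f(1)=1 ⇒ 2
q^20  k|20↦f(k): 20:1 10:1 5:1 4:1 2:1 1:1  a_20=6
d|21:{21,7,3,1}  Σf=1+1+1+1=4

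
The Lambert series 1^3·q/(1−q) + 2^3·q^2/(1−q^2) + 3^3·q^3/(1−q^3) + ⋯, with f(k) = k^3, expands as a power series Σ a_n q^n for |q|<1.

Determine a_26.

a_26 = 19782

n=26: 26·1 13·2 2·13 1·26  f→[17576+2197+8+1]=19782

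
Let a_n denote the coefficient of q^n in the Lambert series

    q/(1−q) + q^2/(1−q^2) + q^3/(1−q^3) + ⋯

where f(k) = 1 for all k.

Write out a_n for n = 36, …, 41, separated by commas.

9, 2, 4, 4, 8, 2

n=36: 1·36 2·18 3·12 4·9 6·6 9·4 12·3 18·2 36·1  f→[1+1+1+1+1+1+1+1+1]=9
[q^37] f(37)=1,f(1)=1 ⇒ 2
q^38  k|38↦f(k): 1:1 2:1 19:1 38:1  a_38=4
d|39:{1,3,13,39}  Σf=1+1+1+1=4
d|40:{1,2,4,5,8,10,20,40}  Σf=1+1+1+1+1+1+1+1=8
d|41:{1,41}  Σf=1+1=2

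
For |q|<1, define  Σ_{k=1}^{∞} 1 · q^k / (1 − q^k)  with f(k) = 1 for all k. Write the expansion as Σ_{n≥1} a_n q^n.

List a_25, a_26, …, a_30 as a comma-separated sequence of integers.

[q^25] f(25)=1,f(5)=1,f(1)=1 ⇒ 3
n=26: 1·26 2·13 13·2 26·1  f→[1+1+1+1]=4
d|27:{27,9,3,1}  Σf=1+1+1+1=4
q^28  k|28↦f(k): 28:1 14:1 7:1 4:1 2:1 1:1  a_28=6
n=29: 1·29 29·1  f→[1+1]=2
n=30: 1·30 2·15 3·10 5·6 6·5 10·3 15·2 30·1  f→[1+1+1+1+1+1+1+1]=8

3, 4, 4, 6, 2, 8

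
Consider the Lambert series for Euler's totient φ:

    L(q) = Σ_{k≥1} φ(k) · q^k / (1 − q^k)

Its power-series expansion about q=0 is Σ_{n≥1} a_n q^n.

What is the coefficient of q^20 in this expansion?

[q^20] φ(20)=8,φ(10)=4,φ(5)=4,φ(4)=2,φ(2)=1,φ(1)=1 ⇒ 20

a_20 = 20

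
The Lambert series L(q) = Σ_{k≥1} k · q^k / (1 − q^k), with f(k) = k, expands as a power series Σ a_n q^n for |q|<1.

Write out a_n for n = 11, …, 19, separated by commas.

12, 28, 14, 24, 24, 31, 18, 39, 20

d|11:{11,1}  Σf=11+1=12
q^12  k|12↦f(k): 1:1 2:2 3:3 4:4 6:6 12:12  a_12=28
d|13:{13,1}  Σf=13+1=14
[q^14] f(1)=1,f(2)=2,f(7)=7,f(14)=14 ⇒ 24
[q^15] f(1)=1,f(3)=3,f(5)=5,f(15)=15 ⇒ 24
n=16: 16·1 8·2 4·4 2·8 1·16  f→[16+8+4+2+1]=31
q^17  k|17↦f(k): 1:1 17:17  a_17=18
[q^18] f(18)=18,f(9)=9,f(6)=6,f(3)=3,f(2)=2,f(1)=1 ⇒ 39
n=19: 1·19 19·1  f→[1+19]=20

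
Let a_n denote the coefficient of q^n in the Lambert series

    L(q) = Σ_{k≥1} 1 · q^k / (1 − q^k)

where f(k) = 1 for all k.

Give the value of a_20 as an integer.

q^20  k|20↦f(k): 20:1 10:1 5:1 4:1 2:1 1:1  a_20=6

a_20 = 6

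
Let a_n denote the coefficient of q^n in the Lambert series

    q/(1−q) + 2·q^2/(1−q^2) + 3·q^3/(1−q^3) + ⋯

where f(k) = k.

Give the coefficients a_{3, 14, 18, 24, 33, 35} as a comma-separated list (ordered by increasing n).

4, 24, 39, 60, 48, 48

q^3  k|3↦f(k): 1:1 3:3  a_3=4
q^14  k|14↦f(k): 14:14 7:7 2:2 1:1  a_14=24
n=18: 1·18 2·9 3·6 6·3 9·2 18·1  f→[1+2+3+6+9+18]=39
n=24: 1·24 2·12 3·8 4·6 6·4 8·3 12·2 24·1  f→[1+2+3+4+6+8+12+24]=60
[q^33] f(1)=1,f(3)=3,f(11)=11,f(33)=33 ⇒ 48
[q^35] f(35)=35,f(7)=7,f(5)=5,f(1)=1 ⇒ 48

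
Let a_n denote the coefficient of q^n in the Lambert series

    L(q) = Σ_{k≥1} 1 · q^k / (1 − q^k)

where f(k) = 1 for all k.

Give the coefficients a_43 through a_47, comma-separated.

[q^43] f(43)=1,f(1)=1 ⇒ 2
q^44  k|44↦f(k): 44:1 22:1 11:1 4:1 2:1 1:1  a_44=6
d|45:{1,3,5,9,15,45}  Σf=1+1+1+1+1+1=6
n=46: 46·1 23·2 2·23 1·46  f→[1+1+1+1]=4
d|47:{47,1}  Σf=1+1=2

2, 6, 6, 4, 2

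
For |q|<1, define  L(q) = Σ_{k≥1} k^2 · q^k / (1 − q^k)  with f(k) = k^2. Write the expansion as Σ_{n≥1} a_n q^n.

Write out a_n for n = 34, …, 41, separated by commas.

q^34  k|34↦f(k): 1:1 2:4 17:289 34:1156  a_34=1450
q^35  k|35↦f(k): 1:1 5:25 7:49 35:1225  a_35=1300
[q^36] f(36)=1296,f(18)=324,f(12)=144,f(9)=81,f(6)=36,f(4)=16,f(3)=9,f(2)=4,f(1)=1 ⇒ 1911
q^37  k|37↦f(k): 1:1 37:1369  a_37=1370
d|38:{1,2,19,38}  Σf=1+4+361+1444=1810
[q^39] f(39)=1521,f(13)=169,f(3)=9,f(1)=1 ⇒ 1700
q^40  k|40↦f(k): 1:1 2:4 4:16 5:25 8:64 10:100 20:400 40:1600  a_40=2210
[q^41] f(41)=1681,f(1)=1 ⇒ 1682

1450, 1300, 1911, 1370, 1810, 1700, 2210, 1682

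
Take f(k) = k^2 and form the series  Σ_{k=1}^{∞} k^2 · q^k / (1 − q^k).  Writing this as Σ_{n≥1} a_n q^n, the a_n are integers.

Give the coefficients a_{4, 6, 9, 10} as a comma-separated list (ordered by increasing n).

21, 50, 91, 130

q^4  k|4↦f(k): 1:1 2:4 4:16  a_4=21
[q^6] f(6)=36,f(3)=9,f(2)=4,f(1)=1 ⇒ 50
d|9:{1,3,9}  Σf=1+9+81=91
d|10:{10,5,2,1}  Σf=100+25+4+1=130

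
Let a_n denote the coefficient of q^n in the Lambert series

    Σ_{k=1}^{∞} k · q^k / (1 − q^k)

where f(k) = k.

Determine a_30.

q^30  k|30↦f(k): 30:30 15:15 10:10 6:6 5:5 3:3 2:2 1:1  a_30=72

a_30 = 72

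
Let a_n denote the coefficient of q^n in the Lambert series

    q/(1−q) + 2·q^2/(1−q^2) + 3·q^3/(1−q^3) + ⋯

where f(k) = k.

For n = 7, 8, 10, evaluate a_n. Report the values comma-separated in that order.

q^7  k|7↦f(k): 7:7 1:1  a_7=8
q^8  k|8↦f(k): 8:8 4:4 2:2 1:1  a_8=15
q^10  k|10↦f(k): 1:1 2:2 5:5 10:10  a_10=18

8, 15, 18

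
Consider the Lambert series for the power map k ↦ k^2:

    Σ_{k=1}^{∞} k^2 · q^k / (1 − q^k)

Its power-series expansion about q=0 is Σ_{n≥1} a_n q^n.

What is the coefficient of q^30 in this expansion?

[q^30] f(30)=900,f(15)=225,f(10)=100,f(6)=36,f(5)=25,f(3)=9,f(2)=4,f(1)=1 ⇒ 1300

a_30 = 1300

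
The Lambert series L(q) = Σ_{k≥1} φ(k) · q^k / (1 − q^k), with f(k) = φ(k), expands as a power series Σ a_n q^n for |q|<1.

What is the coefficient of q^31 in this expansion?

q^31  k|31↦φ(k): 1:1 31:30  a_31=31

a_31 = 31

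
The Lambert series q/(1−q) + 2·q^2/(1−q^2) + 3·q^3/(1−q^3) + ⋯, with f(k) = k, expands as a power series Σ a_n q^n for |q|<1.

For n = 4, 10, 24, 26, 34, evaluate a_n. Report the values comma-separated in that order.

d|4:{1,2,4}  Σf=1+2+4=7
n=10: 1·10 2·5 5·2 10·1  f→[1+2+5+10]=18
q^24  k|24↦f(k): 1:1 2:2 3:3 4:4 6:6 8:8 12:12 24:24  a_24=60
n=26: 26·1 13·2 2·13 1·26  f→[26+13+2+1]=42
d|34:{1,2,17,34}  Σf=1+2+17+34=54

7, 18, 60, 42, 54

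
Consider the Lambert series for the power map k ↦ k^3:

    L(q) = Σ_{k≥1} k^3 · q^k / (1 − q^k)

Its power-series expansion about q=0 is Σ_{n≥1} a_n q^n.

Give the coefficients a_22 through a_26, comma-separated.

q^22  k|22↦f(k): 22:10648 11:1331 2:8 1:1  a_22=11988
[q^23] f(23)=12167,f(1)=1 ⇒ 12168
[q^24] f(1)=1,f(2)=8,f(3)=27,f(4)=64,f(6)=216,f(8)=512,f(12)=1728,f(24)=13824 ⇒ 16380
d|25:{25,5,1}  Σf=15625+125+1=15751
n=26: 26·1 13·2 2·13 1·26  f→[17576+2197+8+1]=19782

11988, 12168, 16380, 15751, 19782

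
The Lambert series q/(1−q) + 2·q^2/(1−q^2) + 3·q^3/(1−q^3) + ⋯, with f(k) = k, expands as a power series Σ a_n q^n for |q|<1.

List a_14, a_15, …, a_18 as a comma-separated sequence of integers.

d|14:{1,2,7,14}  Σf=1+2+7+14=24
d|15:{15,5,3,1}  Σf=15+5+3+1=24
n=16: 16·1 8·2 4·4 2·8 1·16  f→[16+8+4+2+1]=31
n=17: 17·1 1·17  f→[17+1]=18
d|18:{18,9,6,3,2,1}  Σf=18+9+6+3+2+1=39

24, 24, 31, 18, 39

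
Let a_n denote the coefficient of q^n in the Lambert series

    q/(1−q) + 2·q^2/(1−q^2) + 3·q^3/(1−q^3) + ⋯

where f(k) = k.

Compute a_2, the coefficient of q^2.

[q^2] f(2)=2,f(1)=1 ⇒ 3

a_2 = 3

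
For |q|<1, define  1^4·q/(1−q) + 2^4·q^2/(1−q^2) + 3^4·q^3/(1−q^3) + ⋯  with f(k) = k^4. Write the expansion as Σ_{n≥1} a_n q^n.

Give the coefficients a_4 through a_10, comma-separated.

d|4:{4,2,1}  Σf=256+16+1=273
q^5  k|5↦f(k): 5:625 1:1  a_5=626
q^6  k|6↦f(k): 6:1296 3:81 2:16 1:1  a_6=1394
d|7:{1,7}  Σf=1+2401=2402
q^8  k|8↦f(k): 1:1 2:16 4:256 8:4096  a_8=4369
q^9  k|9↦f(k): 1:1 3:81 9:6561  a_9=6643
q^10  k|10↦f(k): 10:10000 5:625 2:16 1:1  a_10=10642

273, 626, 1394, 2402, 4369, 6643, 10642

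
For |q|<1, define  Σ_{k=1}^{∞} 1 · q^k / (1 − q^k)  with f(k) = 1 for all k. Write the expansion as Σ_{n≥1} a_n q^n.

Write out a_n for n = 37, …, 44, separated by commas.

2, 4, 4, 8, 2, 8, 2, 6

d|37:{37,1}  Σf=1+1=2
d|38:{38,19,2,1}  Σf=1+1+1+1=4
n=39: 39·1 13·3 3·13 1·39  f→[1+1+1+1]=4
d|40:{1,2,4,5,8,10,20,40}  Σf=1+1+1+1+1+1+1+1=8
[q^41] f(1)=1,f(41)=1 ⇒ 2
[q^42] f(1)=1,f(2)=1,f(3)=1,f(6)=1,f(7)=1,f(14)=1,f(21)=1,f(42)=1 ⇒ 8
n=43: 43·1 1·43  f→[1+1]=2
[q^44] f(44)=1,f(22)=1,f(11)=1,f(4)=1,f(2)=1,f(1)=1 ⇒ 6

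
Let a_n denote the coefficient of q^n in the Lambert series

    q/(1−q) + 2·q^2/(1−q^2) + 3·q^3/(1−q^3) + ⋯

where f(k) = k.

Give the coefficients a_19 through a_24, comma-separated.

20, 42, 32, 36, 24, 60

q^19  k|19↦f(k): 1:1 19:19  a_19=20
[q^20] f(1)=1,f(2)=2,f(4)=4,f(5)=5,f(10)=10,f(20)=20 ⇒ 42
[q^21] f(21)=21,f(7)=7,f(3)=3,f(1)=1 ⇒ 32
n=22: 1·22 2·11 11·2 22·1  f→[1+2+11+22]=36
n=23: 23·1 1·23  f→[23+1]=24
q^24  k|24↦f(k): 24:24 12:12 8:8 6:6 4:4 3:3 2:2 1:1  a_24=60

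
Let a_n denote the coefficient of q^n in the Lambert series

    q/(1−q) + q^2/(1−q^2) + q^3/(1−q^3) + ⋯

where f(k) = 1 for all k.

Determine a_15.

a_15 = 4

n=15: 15·1 5·3 3·5 1·15  f→[1+1+1+1]=4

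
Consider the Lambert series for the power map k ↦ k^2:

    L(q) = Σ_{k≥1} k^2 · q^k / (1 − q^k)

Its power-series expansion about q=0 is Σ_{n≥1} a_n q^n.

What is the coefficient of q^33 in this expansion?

a_33 = 1220

q^33  k|33↦f(k): 33:1089 11:121 3:9 1:1  a_33=1220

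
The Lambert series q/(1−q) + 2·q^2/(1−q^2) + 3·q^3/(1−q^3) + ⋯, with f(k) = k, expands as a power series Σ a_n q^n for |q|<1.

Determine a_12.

a_12 = 28

[q^12] f(12)=12,f(6)=6,f(4)=4,f(3)=3,f(2)=2,f(1)=1 ⇒ 28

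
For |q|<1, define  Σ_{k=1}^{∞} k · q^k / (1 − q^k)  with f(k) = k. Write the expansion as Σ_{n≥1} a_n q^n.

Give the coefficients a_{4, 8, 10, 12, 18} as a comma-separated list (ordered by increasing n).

n=4: 1·4 2·2 4·1  f→[1+2+4]=7
n=8: 8·1 4·2 2·4 1·8  f→[8+4+2+1]=15
d|10:{1,2,5,10}  Σf=1+2+5+10=18
[q^12] f(12)=12,f(6)=6,f(4)=4,f(3)=3,f(2)=2,f(1)=1 ⇒ 28
n=18: 18·1 9·2 6·3 3·6 2·9 1·18  f→[18+9+6+3+2+1]=39

7, 15, 18, 28, 39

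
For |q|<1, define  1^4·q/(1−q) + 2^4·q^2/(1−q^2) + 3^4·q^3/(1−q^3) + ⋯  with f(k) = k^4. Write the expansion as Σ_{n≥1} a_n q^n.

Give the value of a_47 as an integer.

a_47 = 4879682

q^47  k|47↦f(k): 1:1 47:4879681  a_47=4879682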